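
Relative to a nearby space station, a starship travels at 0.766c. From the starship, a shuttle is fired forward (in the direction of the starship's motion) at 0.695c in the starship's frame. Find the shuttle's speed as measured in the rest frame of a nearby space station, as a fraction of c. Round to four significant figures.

0.9534c

In units of c, u = (u' + v)/(1 + u'v) with u' = 0.695 and v = 0.766.
Numerator: 0.695 + 0.766 = 1.461. Denominator: 1 + (0.695)(0.766) = 1.53237.
u = 1.461/1.53237 = 0.95343, so the speed is 0.9534c.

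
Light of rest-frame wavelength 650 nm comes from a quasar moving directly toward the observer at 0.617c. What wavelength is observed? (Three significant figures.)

Relativistic Doppler for wavelength: λ_obs = λ_src · √((1−β)/(1+β)).
With β = 0.617: factor = √(0.383/1.617) = 0.48668.
λ_obs = 650 × 0.48668 = 316 nm.

316 nm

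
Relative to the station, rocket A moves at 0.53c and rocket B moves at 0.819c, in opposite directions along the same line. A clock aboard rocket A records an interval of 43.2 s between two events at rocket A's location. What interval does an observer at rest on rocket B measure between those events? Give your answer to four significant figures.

127.3 s

Speed of rocket A in rocket B's frame: u = (v_A + v_B)/(1 + v_A v_B/c²) = (0.53 + 0.819)/(1 + 0.53×0.819) = 1.349/1.43407 = 0.94068; |u| = 0.94068c.
γ for this relative speed: γ = 1/√(1 − 0.884879) = 2.9473.
Rocket A's interval is proper; time dilation gives Δt_B = γΔτ = 2.9473 × 43.2 s = 127.3 s.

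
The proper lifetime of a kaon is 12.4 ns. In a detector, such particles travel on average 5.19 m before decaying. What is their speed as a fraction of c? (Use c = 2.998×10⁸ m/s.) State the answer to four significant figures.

0.8130c

Lab distance = (lab lifetime)·v = γτ·βc, so βγ = d/(cτ) = 5.190/(2.998×10⁸ × 1.240×10^-8) = 1.3961.
With βγ = 1.3961: γ² = 1 + (βγ)² = 2.9491, and β = (βγ)/γ = 1.3961/1.71729 = 0.8130.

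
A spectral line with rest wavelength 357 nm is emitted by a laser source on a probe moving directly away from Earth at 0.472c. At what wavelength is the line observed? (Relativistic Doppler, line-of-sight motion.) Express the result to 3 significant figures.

596 nm

Relativistic Doppler for wavelength: λ_obs = λ_src · √((1+β)/(1−β)).
With β = 0.472: factor = √(1.472/0.528) = 1.6697.
λ_obs = 357 × 1.6697 = 596 nm.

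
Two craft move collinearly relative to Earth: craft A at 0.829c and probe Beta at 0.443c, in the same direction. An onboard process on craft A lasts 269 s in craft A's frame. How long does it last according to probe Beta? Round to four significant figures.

339.5 s

Transform craft A's velocity into probe Beta's frame: (0.829 − 0.443)/(1 − 0.829·0.443) = 0.386/0.632753, so the relative speed is 0.61003c.
At |u| = 0.61003c, γ = (1 − 0.372137)^(−1/2) = 1.262.
Craft A's interval is proper; time dilation gives Δt_B = γΔτ = 1.262 × 269 s = 339.5 s.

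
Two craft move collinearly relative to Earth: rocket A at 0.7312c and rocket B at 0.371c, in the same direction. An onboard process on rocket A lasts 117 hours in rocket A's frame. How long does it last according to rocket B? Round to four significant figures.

134.6 hours

Transform rocket A's velocity into rocket B's frame: (0.7312 − 0.371)/(1 − 0.7312·0.371) = 0.3602/0.7287248, so the relative speed is 0.49429c.
γ for this relative speed: γ = 1/√(1 − 0.244323) = 1.1504.
The clock on rocket A records proper time, so rocket B measures Δt = γΔτ = 1.1504 × 117 = 134.6 hours.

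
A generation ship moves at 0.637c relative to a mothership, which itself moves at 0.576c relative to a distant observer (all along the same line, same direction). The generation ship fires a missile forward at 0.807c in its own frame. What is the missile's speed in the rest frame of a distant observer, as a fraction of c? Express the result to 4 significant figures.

Compose velocities in two stages. Stage 1 (into S'): u₁ = (0.807+0.637)/(1+0.807×0.637) = 0.95373.
Stage 2 (into S): u = (0.95373+0.576)/(1+0.95373×0.576) = 0.98734, so the speed is 0.9873c.

0.9873c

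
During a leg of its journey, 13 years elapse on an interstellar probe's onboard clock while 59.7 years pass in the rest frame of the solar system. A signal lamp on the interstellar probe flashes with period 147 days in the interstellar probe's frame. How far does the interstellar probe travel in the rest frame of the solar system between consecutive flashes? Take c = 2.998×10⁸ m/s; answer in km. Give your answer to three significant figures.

From Δt = γΔτ: γ = 59.7/13 = 4.59231.
β = √(1 − 1/γ²) = 0.976. Lab-frame period = γτ = 4.59231×147 days = 675.07 days. Distance = βc × γτ = 0.976 × 2.998×10⁸ m/s × 58326048 s = 1.7066×10^16 m = 1.71×10^13 km.

1.71×10^13 km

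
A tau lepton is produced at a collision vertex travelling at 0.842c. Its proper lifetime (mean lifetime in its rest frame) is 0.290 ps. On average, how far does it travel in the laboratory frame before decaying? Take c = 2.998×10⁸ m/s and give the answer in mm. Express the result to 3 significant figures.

0.136 mm

γ = 1/√(1 − β²) = 1/√(1 − 0.708964) = 1/√0.291036 = 1/0.539478 = 1.8536.
Lab-frame lifetime: Δt = γτ = 1.8536 × 0.290 ps = 0.53754 ps.
Distance: d = vΔt = 0.842 × 2.998×10⁸ m/s × 5.3754×10^-13 s = 1.36×10^-4 m = 0.136 mm.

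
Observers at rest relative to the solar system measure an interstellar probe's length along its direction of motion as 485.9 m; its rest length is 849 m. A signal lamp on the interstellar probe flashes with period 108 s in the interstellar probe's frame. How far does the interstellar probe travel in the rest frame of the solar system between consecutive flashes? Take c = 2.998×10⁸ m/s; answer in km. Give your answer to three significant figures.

From L = L₀/γ: γ = 849/485.9 = 1.74727.
β = √(1 − 1/γ²) = 0.82003. Lab-frame period = γτ = 1.74727×108 s = 188.71 s. Distance = βc × γτ = 0.82003 × 2.998×10⁸ m/s × 188.71 s = 4.6393×10^10 m = 4.64×10^7 km.

4.64×10^7 km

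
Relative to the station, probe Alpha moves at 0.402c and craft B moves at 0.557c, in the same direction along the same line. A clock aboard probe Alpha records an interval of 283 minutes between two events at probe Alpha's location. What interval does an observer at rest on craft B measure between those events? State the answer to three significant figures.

Transform probe Alpha's velocity into craft B's frame: (0.402 − 0.557)/(1 − 0.402·0.557) = −0.155/0.776086, so the relative speed is 0.19972c.
At |u| = 0.19972c, γ = (1 − 0.0398881)^(−1/2) = 1.0206.
The clock on probe Alpha records proper time, so craft B measures Δt = γΔτ = 1.0206 × 283 = 289 minutes.

289 minutes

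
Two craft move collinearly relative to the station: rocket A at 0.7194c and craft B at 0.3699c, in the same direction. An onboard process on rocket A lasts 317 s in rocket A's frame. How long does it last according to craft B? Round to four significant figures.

360.5 s

Transform rocket A's velocity into craft B's frame: (0.7194 − 0.3699)/(1 − 0.7194·0.3699) = 0.3495/0.73389394, so the relative speed is 0.47623c.
γ for this relative speed: γ = 1/√(1 − 0.226795) = 1.1372.
Rocket A's interval is proper; time dilation gives Δt_B = γΔτ = 1.1372 × 317 s = 360.5 s.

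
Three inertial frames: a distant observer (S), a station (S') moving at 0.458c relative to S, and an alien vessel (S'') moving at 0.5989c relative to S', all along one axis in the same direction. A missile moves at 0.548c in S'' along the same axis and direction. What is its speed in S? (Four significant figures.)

0.9470c

Apply u = (u'+v)/(1+u'v) twice. Missile in the station frame: (0.548+0.5989)/(1+0.548·0.5989) = 1.1469/1.3281972 = 0.8635c.
That velocity, transformed to the rest frame of a distant observer: (0.8635+0.458)/(1+0.8635·0.458) = 1.3215/1.395483 = 0.94698c.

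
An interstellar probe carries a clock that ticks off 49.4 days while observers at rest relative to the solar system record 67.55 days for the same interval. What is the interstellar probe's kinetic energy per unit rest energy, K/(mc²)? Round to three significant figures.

0.367

From Δt = γΔτ: γ = 67.55/49.4 = 1.36741.
Since K = (γ−1)mc², K/(mc²) = 1.36741 − 1 = 0.367.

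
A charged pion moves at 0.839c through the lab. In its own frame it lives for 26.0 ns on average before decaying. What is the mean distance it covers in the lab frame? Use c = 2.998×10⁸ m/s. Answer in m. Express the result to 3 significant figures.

γ = 1/√(1 − β²) = 1/√(1 − 0.703921) = 1/√0.296079 = 1/0.544131 = 1.8378.
Lab-frame lifetime: Δt = γτ = 1.8378 × 26.0 ns = 47.783 ns.
Distance: d = vΔt = 0.839 × 2.998×10⁸ m/s × 4.7783×10^-8 s = 12.0 m.

12.0 m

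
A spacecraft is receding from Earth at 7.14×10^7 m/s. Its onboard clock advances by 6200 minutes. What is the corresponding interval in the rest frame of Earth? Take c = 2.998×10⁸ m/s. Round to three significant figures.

β = v/c = (7.14×10^7 m/s)/(2.998×10⁸ m/s) = 0.238159.
With β = 0.238159, γ = 1/√(1 − 0.238159²) = 1/√0.9432803 = 1.0296.
The onboard clock measures proper time, so the interval in the rest frame of Earth is dilated: Δt = γ·Δτ = 1.0296 × 6200 minutes = 6380 minutes.

6380 minutes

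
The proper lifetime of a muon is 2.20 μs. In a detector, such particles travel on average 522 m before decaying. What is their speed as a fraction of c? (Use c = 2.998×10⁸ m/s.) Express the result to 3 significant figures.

d = βγcτ ⇒ βγ = d/(cτ) = 522.0 m / (659.56 m) = 0.79144.
β = (βγ)/√(1+(βγ)²) = 0.79144/√1.626377 = 0.621.

0.621c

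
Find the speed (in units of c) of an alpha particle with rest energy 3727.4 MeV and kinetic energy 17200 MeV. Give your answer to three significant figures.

γ = 1 + K/(mc²) = 1 + 17200/3727.4 = 5.6145.
β = √(1 − 1/γ²) = √(1 − 0.0317233) = √0.9682767 = 0.984.

0.984c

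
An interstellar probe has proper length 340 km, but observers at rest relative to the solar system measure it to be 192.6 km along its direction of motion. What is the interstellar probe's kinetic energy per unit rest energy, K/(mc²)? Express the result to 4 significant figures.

0.7653

From L = L₀/γ: γ = 340/192.6 = 1.76532.
K/(mc²) = γ − 1 = 1.76532 − 1 = 0.7653.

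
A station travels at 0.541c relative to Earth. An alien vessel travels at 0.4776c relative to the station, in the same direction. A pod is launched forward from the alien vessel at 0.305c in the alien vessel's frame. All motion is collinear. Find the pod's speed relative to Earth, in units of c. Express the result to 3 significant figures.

0.894c

Apply u = (u'+v)/(1+u'v) twice. Pod in the station frame: (0.305+0.4776)/(1+0.305·0.4776) = 0.7826/1.145668 = 0.68309c.
That velocity, transformed to the rest frame of Earth: (0.68309+0.541)/(1+0.68309·0.541) = 1.22409/1.36955169 = 0.89379c.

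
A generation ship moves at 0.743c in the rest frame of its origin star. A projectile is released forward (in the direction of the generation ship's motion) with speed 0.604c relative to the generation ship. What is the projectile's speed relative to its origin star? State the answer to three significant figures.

0.930c

In units of c, u = (u' + v)/(1 + u'v) with u' = 0.604 and v = 0.743.
Numerator: 0.604 + 0.743 = 1.347. Denominator: 1 + (0.604)(0.743) = 1.448772.
u = 1.347/1.448772 = 0.92975, so the speed is 0.930c.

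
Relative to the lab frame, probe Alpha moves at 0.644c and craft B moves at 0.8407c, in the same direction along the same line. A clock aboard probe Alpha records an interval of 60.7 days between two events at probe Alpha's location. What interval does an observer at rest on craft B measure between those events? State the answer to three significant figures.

67.2 days

The velocity of probe Alpha relative to craft B is (0.644 − 0.8407)c / (1 − 0.644×0.8407) = −0.42892c; relative speed 0.42892c.
At |u| = 0.42892c, γ = (1 − 0.183972)^(−1/2) = 1.107.
The clock on probe Alpha records proper time, so craft B measures Δt = γΔτ = 1.107 × 60.7 = 67.2 days.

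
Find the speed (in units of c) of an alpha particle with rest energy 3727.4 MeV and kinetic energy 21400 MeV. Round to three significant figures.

0.989c

K = (γ−1)mc², so γ = 1 + 21400/3727.4 = 6.7413.
Then v/c = √(1 − γ⁻²) = √(1 − 0.0220046) = √0.9779954 = 0.989.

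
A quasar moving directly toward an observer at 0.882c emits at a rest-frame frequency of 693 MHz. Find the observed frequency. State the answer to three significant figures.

2770 MHz

Relativistic Doppler (source moving toward): f_obs = f_src · √((1+β)/(1−β)).
With β = 0.882: factor = √(1.882/0.118) = 3.9936.
f_obs = 693 × 3.9936 = 2770 MHz.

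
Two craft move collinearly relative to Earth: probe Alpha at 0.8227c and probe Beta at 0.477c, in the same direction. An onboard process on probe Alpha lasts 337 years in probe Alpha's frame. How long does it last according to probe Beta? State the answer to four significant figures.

409.8 years

Transform probe Alpha's velocity into probe Beta's frame: (0.8227 − 0.477)/(1 − 0.8227·0.477) = 0.3457/0.6075721, so the relative speed is 0.56899c.
At |u| = 0.56899c, γ = (1 − 0.32375)^(−1/2) = 1.216.
The clock on probe Alpha records proper time, so probe Beta measures Δt = γΔτ = 1.216 × 337 = 409.8 years.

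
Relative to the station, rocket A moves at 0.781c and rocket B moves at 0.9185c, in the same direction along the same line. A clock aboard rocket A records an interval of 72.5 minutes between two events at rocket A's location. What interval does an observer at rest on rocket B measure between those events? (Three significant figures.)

Speed of rocket A in rocket B's frame: u = (v_A − v_B)/(1 − v_A v_B/c²) = (0.781 − 0.9185)/(1 − 0.781×0.9185) = −0.1375/0.2826515 = −0.48646; |u| = 0.48646c.
At |u| = 0.48646c, γ = (1 − 0.236643)^(−1/2) = 1.1446.
The clock on rocket A records proper time, so rocket B measures Δt = γΔτ = 1.1446 × 72.5 = 83.0 minutes.

83.0 minutes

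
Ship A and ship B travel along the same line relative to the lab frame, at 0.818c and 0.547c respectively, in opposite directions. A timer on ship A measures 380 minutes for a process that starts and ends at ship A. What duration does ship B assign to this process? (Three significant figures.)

Speed of ship A in ship B's frame: u = (v_A + v_B)/(1 + v_A v_B/c²) = (0.818 + 0.547)/(1 + 0.818×0.547) = 1.365/1.447446 = 0.94304; |u| = 0.94304c.
At |u| = 0.94304c, γ = (1 − 0.889324)^(−1/2) = 3.0059.
The clock on ship A records proper time, so ship B measures Δt = γΔτ = 3.0059 × 380 = 1140 minutes.

1140 minutes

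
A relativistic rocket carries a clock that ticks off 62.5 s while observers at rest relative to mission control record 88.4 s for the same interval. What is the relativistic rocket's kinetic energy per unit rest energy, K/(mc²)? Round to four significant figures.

The time-dilation ratio gives γ = 88.4/62.5 = 1.4144.
Since K = (γ−1)mc², K/(mc²) = 1.4144 − 1 = 0.4144.

0.4144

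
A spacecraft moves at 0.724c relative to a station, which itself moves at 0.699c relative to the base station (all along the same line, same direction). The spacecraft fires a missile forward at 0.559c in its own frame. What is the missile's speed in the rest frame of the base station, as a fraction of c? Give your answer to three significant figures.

First combine the missile and spacecraft (S''→S'): u₁ = (0.559 + 0.724)/(1 + 0.559×0.724) = 1.283/1.404716 = 0.91335.
Then combine with the station (S'→S): u = (0.91335 + 0.699)/(1 + 0.91335×0.699) = 1.61235/1.63843165 = 0.98408.

0.984c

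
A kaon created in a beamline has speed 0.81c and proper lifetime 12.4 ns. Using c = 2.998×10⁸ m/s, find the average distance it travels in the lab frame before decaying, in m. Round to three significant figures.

Lorentz factor: γ = (1 − 0.6561)^(−1/2) = 1.7052.
Lab-frame lifetime: Δt = γτ = 1.7052 × 12.4 ns = 21.144 ns.
Distance: d = vΔt = 0.81 × 2.998×10⁸ m/s × 2.1144×10^-8 s = 5.13 m.

5.13 m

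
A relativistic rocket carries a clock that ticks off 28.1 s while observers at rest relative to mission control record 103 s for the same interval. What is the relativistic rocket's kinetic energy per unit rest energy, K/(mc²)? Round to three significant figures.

The time-dilation ratio gives γ = 103/28.1 = 3.66548.
Since K = (γ−1)mc², K/(mc²) = 3.66548 − 1 = 2.67.

2.67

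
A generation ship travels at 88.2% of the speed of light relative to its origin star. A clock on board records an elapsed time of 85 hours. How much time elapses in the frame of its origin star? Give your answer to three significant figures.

With β = 0.882, γ = 1/√(1 − 0.882²) = 1/√0.222076 = 2.122.
The onboard clock measures proper time, so the interval in the rest frame of its origin star is dilated: Δt = γ·Δτ = 2.122 × 85 hours = 180 hours.

180 hours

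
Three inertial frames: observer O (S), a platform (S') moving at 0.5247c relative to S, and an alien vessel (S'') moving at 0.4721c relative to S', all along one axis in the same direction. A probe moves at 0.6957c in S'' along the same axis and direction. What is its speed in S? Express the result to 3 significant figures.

0.961c

Apply u = (u'+v)/(1+u'v) twice. Probe in the platform frame: (0.6957+0.4721)/(1+0.6957·0.4721) = 1.1678/1.32843997 = 0.87908c.
That velocity, transformed to the rest frame of observer O: (0.87908+0.5247)/(1+0.87908·0.5247) = 1.40378/1.461253276 = 0.96067c.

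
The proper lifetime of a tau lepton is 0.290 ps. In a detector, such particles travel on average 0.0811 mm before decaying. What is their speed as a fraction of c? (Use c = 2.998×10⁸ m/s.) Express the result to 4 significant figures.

Lab distance = (lab lifetime)·v = γτ·βc, so βγ = d/(cτ) = 8.110×10^-5/(2.998×10⁸ × 2.900×10^-13) = 0.93281.
With βγ = 0.93281: γ² = 1 + (βγ)² = 1.870134, and β = (βγ)/γ = 0.93281/1.36753 = 0.6821.

0.6821c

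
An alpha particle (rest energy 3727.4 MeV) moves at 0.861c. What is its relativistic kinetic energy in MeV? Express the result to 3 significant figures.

β² = 0.741321, so γ = 1/√0.258679 = 1.96616.
Kinetic energy: K = (γ − 1)mc² = (1.96616 − 1) × 3727.4 MeV = 0.96616 × 3727.4 = 3600 MeV.

3600 MeV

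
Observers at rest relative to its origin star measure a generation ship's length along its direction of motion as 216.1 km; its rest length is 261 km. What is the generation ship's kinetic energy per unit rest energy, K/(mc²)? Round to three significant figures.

From L = L₀/γ: γ = 261/216.1 = 1.20777.
Since K = (γ−1)mc², K/(mc²) = 1.20777 − 1 = 0.208.

0.208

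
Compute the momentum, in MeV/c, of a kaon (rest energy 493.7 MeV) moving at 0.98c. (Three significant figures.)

2430 MeV/c

With β = 0.98, γ = 1/√(1 − 0.98²) = 1/√0.0396 = 5.0252.
Momentum: p = γβ·mc = 5.0252 × 0.98 × 493.7 MeV/c = 2430 MeV/c.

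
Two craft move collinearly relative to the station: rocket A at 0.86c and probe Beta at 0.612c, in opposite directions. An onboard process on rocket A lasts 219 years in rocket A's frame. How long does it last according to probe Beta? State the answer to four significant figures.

828.3 years

The velocity of rocket A relative to probe Beta is (0.86 + 0.612)c / (1 + 0.86×0.612) = 0.96441c; relative speed 0.96441c.
At |u| = 0.96441c, γ = (1 − 0.930087)^(−1/2) = 3.782.
Rocket A's interval is proper; time dilation gives Δt_B = γΔτ = 3.782 × 219 years = 828.3 years.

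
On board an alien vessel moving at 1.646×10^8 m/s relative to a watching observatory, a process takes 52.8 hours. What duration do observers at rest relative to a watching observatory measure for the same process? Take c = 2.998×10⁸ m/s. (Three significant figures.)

63.2 hours

β = v/c = (1.646×10^8 m/s)/(2.998×10⁸ m/s) = 0.549033.
β² = 0.3014372, so γ = 1/√0.6985628 = 1.1965.
Time dilation: Δt = γ·Δτ = 1.1965 × 52.8 = 63.2 hours.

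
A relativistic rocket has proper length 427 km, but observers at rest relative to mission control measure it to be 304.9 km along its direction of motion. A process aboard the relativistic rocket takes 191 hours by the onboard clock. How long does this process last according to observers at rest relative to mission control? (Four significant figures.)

267.5 hours

From L = L₀/γ: γ = 427/304.9 = 1.40046.
The same γ dilates the second interval: 1.40046 × 191 hours = 267.5 hours.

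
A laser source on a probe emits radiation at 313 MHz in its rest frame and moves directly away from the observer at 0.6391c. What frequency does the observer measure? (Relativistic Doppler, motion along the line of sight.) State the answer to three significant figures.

147 MHz

Relativistic Doppler (source moving away): f_obs = f_src · √((1−β)/(1+β)).
With β = 0.6391: factor = √(0.3609/1.6391) = 0.46924.
f_obs = 313 × 0.46924 = 147 MHz.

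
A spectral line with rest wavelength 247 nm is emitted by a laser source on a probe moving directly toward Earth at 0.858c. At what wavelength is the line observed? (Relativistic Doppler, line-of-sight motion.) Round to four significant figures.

Relativistic Doppler for wavelength: λ_obs = λ_src · √((1−β)/(1+β)).
With β = 0.858: factor = √(0.142/1.858) = 0.27645.
λ_obs = 247 × 0.27645 = 68.28 nm.

68.28 nm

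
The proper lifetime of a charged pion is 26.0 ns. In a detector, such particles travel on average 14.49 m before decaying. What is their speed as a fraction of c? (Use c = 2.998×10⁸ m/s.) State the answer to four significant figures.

Lab distance = (lab lifetime)·v = γτ·βc, so βγ = d/(cτ) = 14.49/(2.998×10⁸ × 2.600×10^-8) = 1.8589.
With βγ = 1.8589: γ² = 1 + (βγ)² = 4.45551, and β = (βγ)/γ = 1.8589/2.11081 = 0.8807.

0.8807c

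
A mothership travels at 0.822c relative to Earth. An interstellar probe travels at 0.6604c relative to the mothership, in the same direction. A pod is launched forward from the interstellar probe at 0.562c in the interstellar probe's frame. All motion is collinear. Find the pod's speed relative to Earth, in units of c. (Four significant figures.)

0.9889c

First combine the pod and interstellar probe (S''→S'): u₁ = (0.562 + 0.6604)/(1 + 0.562×0.6604) = 1.2224/1.3711448 = 0.89152.
Then combine with the mothership (S'→S): u = (0.89152 + 0.822)/(1 + 0.89152×0.822) = 1.71352/1.73282944 = 0.98886.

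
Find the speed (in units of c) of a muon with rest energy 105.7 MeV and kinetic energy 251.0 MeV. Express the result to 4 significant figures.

K = (γ−1)mc², so γ = 1 + 251.0/105.7 = 3.3746.
Then v/c = √(1 − γ⁻²) = √(1 − 0.0878123) = √0.9121877 = 0.9551.

0.9551c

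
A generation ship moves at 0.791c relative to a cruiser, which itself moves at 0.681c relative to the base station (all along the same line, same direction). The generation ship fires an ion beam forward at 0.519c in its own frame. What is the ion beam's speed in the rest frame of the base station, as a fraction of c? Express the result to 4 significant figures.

0.9861c

First combine the ion beam and generation ship (S''→S'): u₁ = (0.519 + 0.791)/(1 + 0.519×0.791) = 1.31/1.410529 = 0.92873.
Then combine with the cruiser (S'→S): u = (0.92873 + 0.681)/(1 + 0.92873×0.681) = 1.60973/1.63246513 = 0.98607.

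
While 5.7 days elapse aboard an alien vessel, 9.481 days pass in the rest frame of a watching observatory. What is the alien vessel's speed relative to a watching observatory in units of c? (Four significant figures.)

0.7991c

γ = Δt/Δτ = 9.481/5.7 = 1.6633.
β = √(1 − 1/γ²) = √(1 − 0.361459) = √0.638541 = 0.7991.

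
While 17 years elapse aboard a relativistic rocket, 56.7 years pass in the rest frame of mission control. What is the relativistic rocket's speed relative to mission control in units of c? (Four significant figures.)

γ = Δt/Δτ = 56.7/17 = 3.3353.
β = √(1 − 1/γ²) = √(1 − 0.0898939) = √0.9101061 = 0.9540.

0.9540c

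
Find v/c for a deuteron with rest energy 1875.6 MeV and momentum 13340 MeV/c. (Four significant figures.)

0.9903

βγ = pc/(mc²) = 13340/1875.6 = 7.1124.
Since γ² = 1 + (βγ)² = 51.5862, γ = √51.5862 = 7.18235, and β = (βγ)/γ = 7.1124/7.18235 = 0.9903.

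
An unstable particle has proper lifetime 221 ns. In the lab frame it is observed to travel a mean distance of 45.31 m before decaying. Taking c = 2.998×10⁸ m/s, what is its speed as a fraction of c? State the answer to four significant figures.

Let x = d/(cτ) = 45.31 m / (2.998×10⁸ m/s × 2.210×10^-7 s) = 0.68386. Since d = βγcτ, x = βγ = β/√(1−β²).
Solving: β² = x²/(1+x²) = 0.467664/1.467664 = 0.318645, so β = 0.5645.

0.5645c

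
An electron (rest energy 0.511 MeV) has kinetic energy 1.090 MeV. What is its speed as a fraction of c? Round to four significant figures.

0.9477c

γ = 1 + K/(mc²) = 1 + 1.090/0.511 = 3.1331.
β = √(1 − 1/γ²) = √(1 − 0.101871) = √0.898129 = 0.9477.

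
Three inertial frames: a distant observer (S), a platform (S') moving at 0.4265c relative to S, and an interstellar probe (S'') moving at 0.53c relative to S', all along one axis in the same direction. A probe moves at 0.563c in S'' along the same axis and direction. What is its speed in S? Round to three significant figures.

Apply u = (u'+v)/(1+u'v) twice. Probe in the platform frame: (0.563+0.53)/(1+0.563·0.53) = 1.093/1.29839 = 0.84181c.
That velocity, transformed to the rest frame of a distant observer: (0.84181+0.4265)/(1+0.84181·0.4265) = 1.26831/1.359031965 = 0.93325c.

0.933c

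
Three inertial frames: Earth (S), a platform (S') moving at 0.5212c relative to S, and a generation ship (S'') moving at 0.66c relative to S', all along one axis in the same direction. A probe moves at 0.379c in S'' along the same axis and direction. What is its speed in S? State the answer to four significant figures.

0.9436c

First combine the probe and generation ship (S''→S'): u₁ = (0.379 + 0.66)/(1 + 0.379×0.66) = 1.039/1.25014 = 0.83111.
Then combine with the platform (S'→S): u = (0.83111 + 0.5212)/(1 + 0.83111×0.5212) = 1.35231/1.433174532 = 0.94358.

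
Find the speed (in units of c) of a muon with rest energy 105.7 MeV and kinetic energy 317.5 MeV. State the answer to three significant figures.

γ = 1 + K/(mc²) = 1 + 317.5/105.7 = 4.0038.
β = √(1 − 1/γ²) = √(1 − 0.0623814) = √0.9376186 = 0.968.

0.968c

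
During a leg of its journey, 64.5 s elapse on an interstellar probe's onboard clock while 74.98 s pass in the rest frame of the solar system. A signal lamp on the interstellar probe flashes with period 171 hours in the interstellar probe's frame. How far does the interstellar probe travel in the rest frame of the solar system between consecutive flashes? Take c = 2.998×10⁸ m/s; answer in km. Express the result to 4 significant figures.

1.094×10^11 km

γ = Δt/Δτ = 74.98/64.5 = 1.16248.
β = √(1 − 1/γ²) = 0.50991. Lab-frame period = γτ = 1.16248×171 hours = 198.78 hours. Distance = βc × γτ = 0.50991 × 2.998×10⁸ m/s × 715608 s = 1.0940×10^14 m = 1.094×10^11 km.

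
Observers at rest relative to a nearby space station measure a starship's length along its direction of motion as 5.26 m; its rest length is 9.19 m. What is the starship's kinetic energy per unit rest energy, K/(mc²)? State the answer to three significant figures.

0.747

Length contraction gives γ = L₀/L = 9.19/5.26 = 1.74715.
K/(mc²) = γ − 1 = 1.74715 − 1 = 0.747.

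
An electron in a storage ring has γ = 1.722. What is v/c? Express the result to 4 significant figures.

β = √(1 − 1/γ²) = √(1 − 1/2.965284) = √0.662764 = 0.8141.

0.8141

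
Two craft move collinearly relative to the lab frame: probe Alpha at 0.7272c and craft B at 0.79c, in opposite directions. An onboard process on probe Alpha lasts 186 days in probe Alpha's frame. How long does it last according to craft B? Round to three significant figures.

Transform probe Alpha's velocity into craft B's frame: (0.7272 + 0.79)/(1 + 0.7272·0.79) = 1.5172/1.574488, so the relative speed is 0.96361c.
γ for this relative speed: γ = 1/√(1 − 0.928544) = 3.7409.
The clock on probe Alpha records proper time, so craft B measures Δt = γΔτ = 3.7409 × 186 = 696 days.

696 days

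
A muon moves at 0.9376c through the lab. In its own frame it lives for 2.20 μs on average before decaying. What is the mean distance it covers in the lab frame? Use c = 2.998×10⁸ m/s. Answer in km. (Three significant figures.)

With β = 0.9376, γ = 1/√(1 − 0.9376²) = 1/√0.12090624 = 2.8759.
Lab-frame lifetime: Δt = γτ = 2.8759 × 2.20 μs = 6.327 μs.
Distance: d = vΔt = 0.9376 × 2.998×10⁸ m/s × 6.3270×10^-6 s = 1780 m = 1.78 km.

1.78 km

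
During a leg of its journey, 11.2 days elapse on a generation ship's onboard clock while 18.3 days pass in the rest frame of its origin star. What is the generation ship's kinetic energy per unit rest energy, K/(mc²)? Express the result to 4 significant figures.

The time-dilation ratio gives γ = 18.3/11.2 = 1.63393.
Since K = (γ−1)mc², K/(mc²) = 1.63393 − 1 = 0.6339.

0.6339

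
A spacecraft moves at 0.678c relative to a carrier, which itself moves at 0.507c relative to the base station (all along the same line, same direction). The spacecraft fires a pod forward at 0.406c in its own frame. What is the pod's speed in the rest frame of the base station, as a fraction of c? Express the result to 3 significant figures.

0.948c

Apply u = (u'+v)/(1+u'v) twice. Pod in the carrier frame: (0.406+0.678)/(1+0.406·0.678) = 1.084/1.275268 = 0.85002c.
That velocity, transformed to the rest frame of the base station: (0.85002+0.507)/(1+0.85002·0.507) = 1.35702/1.43096014 = 0.94833c.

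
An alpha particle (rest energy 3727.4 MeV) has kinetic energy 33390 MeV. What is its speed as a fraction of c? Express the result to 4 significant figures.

γ = 1 + K/(mc²) = 1 + 33390/3727.4 = 9.958.
β = √(1 − 1/γ²) = √(1 − 0.0100845) = √0.9899155 = 0.9949.

0.9949c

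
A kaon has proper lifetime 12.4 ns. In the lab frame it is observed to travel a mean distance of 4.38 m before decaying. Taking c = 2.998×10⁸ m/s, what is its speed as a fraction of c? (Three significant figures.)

Lab distance = (lab lifetime)·v = γτ·βc, so βγ = d/(cτ) = 4.380/(2.998×10⁸ × 1.240×10^-8) = 1.1782.
With βγ = 1.1782: γ² = 1 + (βγ)² = 2.38816, and β = (βγ)/γ = 1.1782/1.54537 = 0.762.

0.762c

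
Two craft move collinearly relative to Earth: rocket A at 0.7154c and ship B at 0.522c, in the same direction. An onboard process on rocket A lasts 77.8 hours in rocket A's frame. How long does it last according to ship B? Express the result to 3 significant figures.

81.8 hours

The velocity of rocket A relative to ship B is (0.7154 − 0.522)c / (1 − 0.7154×0.522) = 0.30867c; relative speed 0.30867c.
γ for this relative speed: γ = 1/√(1 − 0.0952772) = 1.0513.
Rocket A's interval is proper; time dilation gives Δt_B = γΔτ = 1.0513 × 77.8 hours = 81.8 hours.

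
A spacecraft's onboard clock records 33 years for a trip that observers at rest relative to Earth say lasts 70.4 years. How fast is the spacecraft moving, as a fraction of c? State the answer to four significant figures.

γ = Δt/Δτ = 70.4/33 = 2.1333.
β = √(1 − 1/γ²) = √(1 − 0.219733) = √0.780267 = 0.8833.

0.8833c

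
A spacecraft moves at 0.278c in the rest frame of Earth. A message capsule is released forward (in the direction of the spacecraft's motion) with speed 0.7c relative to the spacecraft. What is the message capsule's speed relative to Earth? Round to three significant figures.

0.819c

In units of c, u = (u' + v)/(1 + u'v) with u' = 0.7 and v = 0.278.
Numerator: 0.7 + 0.278 = 0.978. Denominator: 1 + (0.7)(0.278) = 1.1946.
u = 0.978/1.1946 = 0.81868, so the speed is 0.819c.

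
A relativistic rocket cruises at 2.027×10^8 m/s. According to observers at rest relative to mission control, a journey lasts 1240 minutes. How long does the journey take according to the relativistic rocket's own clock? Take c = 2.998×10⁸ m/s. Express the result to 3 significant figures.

β = v/c = (2.027×10^8 m/s)/(2.998×10⁸ m/s) = 0.676117.
γ = 1/√(1 − β²) = 1/√(1 − 0.4571342) = 1/√0.5428658 = 1/0.736794 = 1.3572.
The relativistic rocket's clock runs slow as seen from mission control, so Δτ = Δt/γ = 1240/1.3572 = 914 minutes.

914 minutes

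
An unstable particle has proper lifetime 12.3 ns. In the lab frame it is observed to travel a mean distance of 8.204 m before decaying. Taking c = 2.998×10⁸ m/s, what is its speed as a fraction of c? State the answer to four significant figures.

Lab distance = (lab lifetime)·v = γτ·βc, so βγ = d/(cτ) = 8.204/(2.998×10⁸ × 1.230×10^-8) = 2.2248.
With βγ = 2.2248: γ² = 1 + (βγ)² = 5.94974, and β = (βγ)/γ = 2.2248/2.43921 = 0.9121.

0.9121c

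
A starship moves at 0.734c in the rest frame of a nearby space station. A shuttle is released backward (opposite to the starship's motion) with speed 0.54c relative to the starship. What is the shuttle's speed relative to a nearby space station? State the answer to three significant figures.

0.321c

Relativistic velocity addition: u = (u' + v)/(1 + u'v/c²), with u' = −0.54c and v = 0.734c.
Numerator: −0.54 + 0.734 = 0.194. Denominator: 1 + (−0.54)(0.734) = 0.60364.
u = 0.194/0.60364 = 0.32138, so the speed is 0.321c.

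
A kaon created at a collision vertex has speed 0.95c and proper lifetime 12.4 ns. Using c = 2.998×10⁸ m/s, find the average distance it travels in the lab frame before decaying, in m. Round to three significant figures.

With β = 0.95, γ = 1/√(1 − 0.95²) = 1/√0.0975 = 3.2026.
Lab-frame lifetime: Δt = γτ = 3.2026 × 12.4 ns = 39.712 ns.
Distance: d = vΔt = 0.95 × 2.998×10⁸ m/s × 3.9712×10^-8 s = 11.3 m.

11.3 m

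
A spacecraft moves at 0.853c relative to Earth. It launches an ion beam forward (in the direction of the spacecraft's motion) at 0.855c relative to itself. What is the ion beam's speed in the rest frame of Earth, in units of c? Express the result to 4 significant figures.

Relativistic velocity addition: u = (u' + v)/(1 + u'v/c²), with u' = 0.855c and v = 0.853c.
Numerator: 0.855 + 0.853 = 1.708. Denominator: 1 + (0.855)(0.853) = 1.729315.
u = 1.708/1.729315 = 0.98767, so the speed is 0.9877c.

0.9877c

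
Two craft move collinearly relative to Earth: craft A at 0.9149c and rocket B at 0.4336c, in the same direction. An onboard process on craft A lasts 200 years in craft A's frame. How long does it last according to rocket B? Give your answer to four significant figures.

Speed of craft A in rocket B's frame: u = (v_A − v_B)/(1 − v_A v_B/c²) = (0.9149 − 0.4336)/(1 − 0.9149×0.4336) = 0.4813/0.60329936 = 0.79778; |u| = 0.79778c.
γ for this relative speed: γ = 1/√(1 − 0.636453) = 1.6585.
Craft A's interval is proper; time dilation gives Δt_B = γΔτ = 1.6585 × 200 years = 331.7 years.

331.7 years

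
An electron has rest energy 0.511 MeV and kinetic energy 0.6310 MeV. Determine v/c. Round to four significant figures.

K = (γ−1)mc², so γ = 1 + 0.6310/0.511 = 2.2348.
Then v/c = √(1 − γ⁻²) = √(1 − 0.200227) = √0.799773 = 0.8943.

0.8943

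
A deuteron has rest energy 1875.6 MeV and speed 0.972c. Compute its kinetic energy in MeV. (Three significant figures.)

6110 MeV

Lorentz factor: γ = (1 − 0.944784)^(−1/2) = 4.2557.
Kinetic energy: K = (γ − 1)mc² = (4.2557 − 1) × 1875.6 MeV = 3.2557 × 1875.6 = 6110 MeV.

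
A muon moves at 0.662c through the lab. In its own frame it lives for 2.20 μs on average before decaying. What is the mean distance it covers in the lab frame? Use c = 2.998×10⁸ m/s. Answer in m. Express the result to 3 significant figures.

γ = 1/√(1 − β²) = 1/√(1 − 0.438244) = 1/√0.561756 = 1/0.749504 = 1.3342.
Lab-frame lifetime: Δt = γτ = 1.3342 × 2.20 μs = 2.9352 μs.
Distance: d = vΔt = 0.662 × 2.998×10⁸ m/s × 2.9352×10^-6 s = 583 m.

583 m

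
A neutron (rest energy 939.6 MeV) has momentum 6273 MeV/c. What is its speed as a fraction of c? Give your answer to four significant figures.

0.9890c

βγ = pc/(mc²) = 6273/939.6 = 6.6762.
Since γ² = 1 + (βγ)² = 45.5716, γ = √45.5716 = 6.75067, and β = (βγ)/γ = 6.6762/6.75067 = 0.9890.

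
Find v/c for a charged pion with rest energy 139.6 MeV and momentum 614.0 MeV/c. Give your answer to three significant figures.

pc/(mc²) = 614.0/139.6 = 4.3983 = βγ = β/√(1−β²).
So β² = x²/(1 + x²) with x = 4.3983: x² = 19.345, β² = 19.345/20.345 = 0.950848, β = 0.975.

0.975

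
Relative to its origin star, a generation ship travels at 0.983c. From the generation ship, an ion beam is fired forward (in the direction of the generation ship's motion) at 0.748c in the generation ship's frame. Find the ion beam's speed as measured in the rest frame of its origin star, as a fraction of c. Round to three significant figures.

0.998c

In units of c, u = (u' + v)/(1 + u'v) with u' = 0.748 and v = 0.983.
Numerator: 0.748 + 0.983 = 1.731. Denominator: 1 + (0.748)(0.983) = 1.735284.
u = 1.731/1.735284 = 0.99753, so the speed is 0.998c.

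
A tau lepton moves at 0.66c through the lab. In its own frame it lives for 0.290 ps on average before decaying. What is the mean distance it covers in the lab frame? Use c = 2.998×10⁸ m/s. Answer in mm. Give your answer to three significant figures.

0.0764 mm

γ = 1/√(1 − β²) = 1/√(1 − 0.4356) = 1/√0.5644 = 1/0.751266 = 1.3311.
Lab-frame lifetime: Δt = γτ = 1.3311 × 0.290 ps = 0.38602 ps.
Distance: d = vΔt = 0.66 × 2.998×10⁸ m/s × 3.8602×10^-13 s = 7.64×10^-5 m = 0.0764 mm.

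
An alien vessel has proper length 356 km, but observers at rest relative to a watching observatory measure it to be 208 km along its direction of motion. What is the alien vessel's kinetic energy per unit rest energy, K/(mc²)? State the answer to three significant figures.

0.712

γ = L₀/L = 356/208 = 1.71154.
Since K = (γ−1)mc², K/(mc²) = 1.71154 − 1 = 0.712.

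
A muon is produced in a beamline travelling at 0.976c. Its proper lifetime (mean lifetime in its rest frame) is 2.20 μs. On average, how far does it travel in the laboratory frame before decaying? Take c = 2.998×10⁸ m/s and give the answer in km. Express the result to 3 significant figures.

Lorentz factor: γ = (1 − 0.952576)^(−1/2) = 4.592.
Lab-frame lifetime: Δt = γτ = 4.592 × 2.20 μs = 10.102 μs.
Distance: d = vΔt = 0.976 × 2.998×10⁸ m/s × 1.0102×10^-5 s = 2960 m = 2.96 km.

2.96 km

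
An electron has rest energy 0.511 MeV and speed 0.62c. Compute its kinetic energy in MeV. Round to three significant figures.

γ = 1/√(1 − β²) = 1/√(1 − 0.3844) = 1/√0.6156 = 1/0.784602 = 1.27453.
Kinetic energy: K = (γ − 1)mc² = (1.27453 − 1) × 0.511 MeV = 0.27453 × 0.511 = 0.140 MeV.

0.140 MeV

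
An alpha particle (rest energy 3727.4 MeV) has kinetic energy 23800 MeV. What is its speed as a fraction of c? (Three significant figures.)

γ = 1 + K/(mc²) = 1 + 23800/3727.4 = 7.3851.
β = √(1 − 1/γ²) = √(1 − 0.0183353) = √0.9816647 = 0.991.

0.991c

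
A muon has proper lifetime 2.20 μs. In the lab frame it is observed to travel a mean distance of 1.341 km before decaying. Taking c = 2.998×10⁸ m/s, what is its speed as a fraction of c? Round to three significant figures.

Lab distance = (lab lifetime)·v = γτ·βc, so βγ = d/(cτ) = 1341/(2.998×10⁸ × 2.200×10^-6) = 2.0332.
With βγ = 2.0332: γ² = 1 + (βγ)² = 5.1339, and β = (βγ)/γ = 2.0332/2.26581 = 0.897.

0.897c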